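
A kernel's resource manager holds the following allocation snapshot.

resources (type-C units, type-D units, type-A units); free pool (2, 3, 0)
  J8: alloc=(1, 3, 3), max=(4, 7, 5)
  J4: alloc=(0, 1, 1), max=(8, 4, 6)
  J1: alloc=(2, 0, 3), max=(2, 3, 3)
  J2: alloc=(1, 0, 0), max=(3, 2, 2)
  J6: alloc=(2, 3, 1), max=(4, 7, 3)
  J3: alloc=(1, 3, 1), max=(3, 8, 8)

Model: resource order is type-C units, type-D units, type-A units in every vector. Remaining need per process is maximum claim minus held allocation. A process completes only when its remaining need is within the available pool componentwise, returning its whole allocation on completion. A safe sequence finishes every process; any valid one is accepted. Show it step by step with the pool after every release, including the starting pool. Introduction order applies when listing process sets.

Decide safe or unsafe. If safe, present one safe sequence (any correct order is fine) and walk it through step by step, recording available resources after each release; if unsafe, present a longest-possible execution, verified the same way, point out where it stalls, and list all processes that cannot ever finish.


UNSAFE — no complete ordering exists.
Key observation: after J1, J2 the pool peaks at (5, 3, 3), and each blocked process is short somewhere: J8 on type-D units; J4 on type-C units, type-A units; J6 on type-D units; J3 on type-D units, type-A units.
The run J1, J2 cannot be extended any further. Step-by-step check:
  pool = (2, 3, 0)
  J1 needs (0, 3, 0) <= (2, 3, 0) -> finishes; pool += (2, 0, 3) = (4, 3, 3)
  J2 needs (2, 2, 2) <= (4, 3, 3) -> finishes; pool += (1, 0, 0) = (5, 3, 3)
  J8 still needs (3, 4, 2) but only (5, 3, 3) is free — short on type-D units
  J4 still needs (8, 3, 5) but only (5, 3, 3) is free — short on type-C units and type-A units
  J6 still needs (2, 4, 2) but only (5, 3, 3) is free — short on type-D units
  J3 still needs (2, 5, 7) but only (5, 3, 3) is free — short on type-D units and type-A units
Never able to finish: J8, J4, J6 and J3.


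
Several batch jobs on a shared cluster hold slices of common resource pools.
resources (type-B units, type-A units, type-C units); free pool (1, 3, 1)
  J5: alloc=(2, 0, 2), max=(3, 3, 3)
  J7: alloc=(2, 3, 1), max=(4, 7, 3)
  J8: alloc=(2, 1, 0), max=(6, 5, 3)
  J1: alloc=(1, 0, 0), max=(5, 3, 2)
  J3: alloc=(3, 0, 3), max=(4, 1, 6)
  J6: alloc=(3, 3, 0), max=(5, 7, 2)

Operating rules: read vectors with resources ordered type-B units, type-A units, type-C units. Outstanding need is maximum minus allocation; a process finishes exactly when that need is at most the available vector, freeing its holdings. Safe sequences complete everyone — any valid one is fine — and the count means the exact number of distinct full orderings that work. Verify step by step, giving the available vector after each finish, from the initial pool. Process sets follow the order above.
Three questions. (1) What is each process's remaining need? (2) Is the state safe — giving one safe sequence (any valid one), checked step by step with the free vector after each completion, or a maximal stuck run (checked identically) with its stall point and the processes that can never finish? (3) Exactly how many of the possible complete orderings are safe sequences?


(1) Need matrix, components ordered type-B units, type-A units, type-C units:
  J5: (1, 3, 1)
  J7: (2, 4, 2)
  J8: (4, 4, 3)
  J1: (4, 3, 2)
  J3: (1, 1, 3)
  J6: (2, 4, 2)
(2) UNSAFE.
Key observation: the pool after J5, J3, J1 is (7, 3, 6); every surviving request exceeds it in type-A units, so progress ends there.
Going as far as possible: J5, J3, J1; after that, nothing fits. Verifying each step:
  pool = (1, 3, 1)
  J5 needs (1, 3, 1) <= (1, 3, 1) -> finishes; pool += (2, 0, 2) = (3, 3, 3)
  J3 needs (1, 1, 3) <= (3, 3, 3) -> finishes; pool += (3, 0, 3) = (6, 3, 6)
  J1 needs (4, 3, 2) <= (6, 3, 6) -> finishes; pool += (1, 0, 0) = (7, 3, 6)
  blocked: J7 wants (2, 4, 2), pool (7, 3, 6) — not enough type-A units
  blocked: J8 wants (4, 4, 3), pool (7, 3, 6) — not enough type-A units
  blocked: J6 wants (2, 4, 2), pool (7, 3, 6) — not enough type-A units
Never able to finish: J7, J8 and J6.
(3) Precisely 0 of the possible complete orderings are safe sequences.


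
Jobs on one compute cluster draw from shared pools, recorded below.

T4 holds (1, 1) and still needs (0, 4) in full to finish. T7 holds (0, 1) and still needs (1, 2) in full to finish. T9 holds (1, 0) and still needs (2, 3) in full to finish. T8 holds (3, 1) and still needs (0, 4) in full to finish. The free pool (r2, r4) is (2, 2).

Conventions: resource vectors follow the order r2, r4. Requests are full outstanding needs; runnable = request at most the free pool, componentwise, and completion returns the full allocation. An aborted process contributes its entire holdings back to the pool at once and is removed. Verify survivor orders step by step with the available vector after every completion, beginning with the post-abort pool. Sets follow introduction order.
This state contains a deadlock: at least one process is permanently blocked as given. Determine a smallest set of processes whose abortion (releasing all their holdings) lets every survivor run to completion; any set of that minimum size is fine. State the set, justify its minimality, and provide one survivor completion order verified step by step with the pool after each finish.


Minimum abort set: T4.
Key observation: the deadlocked T8 becomes finishable only because T4 released (1, 1); it completes at step 3 below.
Minimality: the empty abort set fails — the state is deadlocked as it stands.
One survivor order: T7, T9, T8. Walking it through (post-abort pool first):
  pool = (3, 3)
  T7 needs (1, 2) <= (3, 3) -> finishes; pool += (0, 1) = (3, 4)
  T9 needs (2, 3) <= (3, 4) -> finishes; pool += (1, 0) = (4, 4)
  T8 needs (0, 4) <= (4, 4) -> finishes; pool += (3, 1) = (7, 5)


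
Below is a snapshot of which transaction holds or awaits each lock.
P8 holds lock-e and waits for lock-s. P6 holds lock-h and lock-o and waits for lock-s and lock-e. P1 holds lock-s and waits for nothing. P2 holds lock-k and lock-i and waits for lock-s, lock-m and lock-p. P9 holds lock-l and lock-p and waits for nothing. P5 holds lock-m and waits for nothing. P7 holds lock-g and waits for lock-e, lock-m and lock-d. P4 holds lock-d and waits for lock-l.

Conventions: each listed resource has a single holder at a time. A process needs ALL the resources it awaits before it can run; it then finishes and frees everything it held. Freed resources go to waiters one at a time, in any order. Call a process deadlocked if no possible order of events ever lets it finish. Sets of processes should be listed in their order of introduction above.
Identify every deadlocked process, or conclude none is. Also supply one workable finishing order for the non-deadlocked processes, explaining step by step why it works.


Nothing here is deadlocked.
Key observation: every chain of waits terminates; starting from the processes that wait on nothing, all the rest unlock in turn.
The rest can finish in the order P9, P1, P8, P4, P5, P6, P7, P2.
Step-by-step check:
  run P9 (it waits on nothing); releases lock-l and lock-p
  run P1 (it waits on nothing); releases lock-s
  run P8 (all its waits — lock-s — are resolved); releases lock-e
  run P4 (all its waits — lock-l — are resolved); releases lock-d
  run P5 (it waits on nothing); releases lock-m
  run P6 (all its waits — lock-s and lock-e — are resolved); releases lock-h and lock-o
  run P7 (all its waits — lock-e, lock-m and lock-d — are resolved); releases lock-g
  run P2 (all its waits — lock-s, lock-m and lock-p — are resolved); releases lock-k and lock-i


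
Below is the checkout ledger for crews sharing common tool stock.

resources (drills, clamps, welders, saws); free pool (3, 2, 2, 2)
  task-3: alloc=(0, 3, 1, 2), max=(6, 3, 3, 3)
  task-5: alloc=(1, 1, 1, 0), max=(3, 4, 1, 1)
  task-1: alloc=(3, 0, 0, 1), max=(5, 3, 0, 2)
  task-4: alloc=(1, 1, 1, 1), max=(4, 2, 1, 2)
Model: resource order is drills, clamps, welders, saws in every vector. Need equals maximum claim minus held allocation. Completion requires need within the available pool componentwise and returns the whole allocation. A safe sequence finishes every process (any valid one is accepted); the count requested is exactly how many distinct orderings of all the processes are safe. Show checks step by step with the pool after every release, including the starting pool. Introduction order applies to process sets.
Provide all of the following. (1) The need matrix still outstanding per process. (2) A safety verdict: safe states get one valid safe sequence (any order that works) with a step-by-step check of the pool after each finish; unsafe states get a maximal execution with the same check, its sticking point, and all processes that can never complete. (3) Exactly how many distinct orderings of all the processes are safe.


(1) Remaining need (order drills, clamps, welders, saws):
  task-3: (6, 0, 2, 1)
  task-5: (2, 3, 0, 1)
  task-1: (2, 3, 0, 1)
  task-4: (3, 1, 0, 1)
(2) SAFE, for example via the order task-4, task-5, task-1, task-3.
Key observation: at task-4 the run first touches a limit — (3, 1, 0, 1) against (3, 2, 2, 2), exact on a resource it actually requests.
Walking it through:
  pool = (3, 2, 2, 2)
  task-4: need (3, 1, 0, 1) fits (3, 2, 2, 2); releases (1, 1, 1, 1), pool now (4, 3, 3, 3)
  task-5: need (2, 3, 0, 1) fits (4, 3, 3, 3); releases (1, 1, 1, 0), pool now (5, 4, 4, 3)
  task-1: need (2, 3, 0, 1) fits (5, 4, 4, 3); releases (3, 0, 0, 1), pool now (8, 4, 4, 4)
  task-3: need (6, 0, 2, 1) fits (8, 4, 4, 4); releases (0, 3, 1, 2), pool now (8, 7, 5, 6)
(3) Exactly 3 of the possible complete orderings are safe sequences.


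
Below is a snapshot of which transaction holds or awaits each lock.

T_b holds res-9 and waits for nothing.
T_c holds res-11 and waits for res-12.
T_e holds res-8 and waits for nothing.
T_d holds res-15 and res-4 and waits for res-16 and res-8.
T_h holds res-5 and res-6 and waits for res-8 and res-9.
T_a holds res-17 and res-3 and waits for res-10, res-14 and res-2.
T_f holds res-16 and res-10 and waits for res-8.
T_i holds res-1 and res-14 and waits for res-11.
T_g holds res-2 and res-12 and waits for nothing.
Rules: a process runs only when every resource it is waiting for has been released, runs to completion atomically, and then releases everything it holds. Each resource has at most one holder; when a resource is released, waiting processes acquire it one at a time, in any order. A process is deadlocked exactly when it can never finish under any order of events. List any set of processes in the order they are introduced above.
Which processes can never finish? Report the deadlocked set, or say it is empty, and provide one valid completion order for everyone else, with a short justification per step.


No process is deadlocked.
Key observation: all waits point, directly or indirectly, at processes that can finish, so nothing is permanently blocked.
The rest can finish in the order T_g, T_e, T_f, T_b, T_d, T_c, T_i, T_h, T_a.
Check, step by step:
  run T_g (it waits on nothing); releases res-2 and res-12
  run T_e (it waits on nothing); releases res-8
  T_f waits on res-8 — all released -> runs and releases res-16 and res-10
  run T_b (it waits on nothing); releases res-9
  T_d waits on res-16 and res-8 — all released -> runs and releases res-15 and res-4
  T_c waits on res-12 — all released -> runs and releases res-11
  T_i waits on res-11 — all released -> runs and releases res-1 and res-14
  T_h waits on res-8 and res-9 — all released -> runs and releases res-5 and res-6
  T_a waits on res-10, res-14 and res-2 — all released -> runs and releases res-17 and res-3


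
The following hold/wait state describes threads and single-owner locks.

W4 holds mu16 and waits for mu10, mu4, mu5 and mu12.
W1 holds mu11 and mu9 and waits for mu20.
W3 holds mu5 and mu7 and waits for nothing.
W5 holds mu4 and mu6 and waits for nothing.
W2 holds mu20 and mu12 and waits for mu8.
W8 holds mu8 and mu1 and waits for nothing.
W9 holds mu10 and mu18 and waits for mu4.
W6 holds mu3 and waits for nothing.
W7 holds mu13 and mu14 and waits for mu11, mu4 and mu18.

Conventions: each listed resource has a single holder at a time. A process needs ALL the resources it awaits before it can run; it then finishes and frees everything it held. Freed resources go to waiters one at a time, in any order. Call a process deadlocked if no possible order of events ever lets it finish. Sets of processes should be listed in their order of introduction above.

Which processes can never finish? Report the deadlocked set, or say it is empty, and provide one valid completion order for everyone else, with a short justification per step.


Nothing here is deadlocked.
Key observation: no waiting chain loops back on itself — every chain ends at a process that waits on nothing, so everyone eventually runs.
A valid finishing order for the others: W8, W5, W9, W3, W2, W1, W4, W7, W6.
Step-by-step check:
  run W8 (it waits on nothing); releases mu8 and mu1
  run W5 (it waits on nothing); releases mu4 and mu6
  run W9 (all its waits — mu4 — are resolved); releases mu10 and mu18
  run W3 (it waits on nothing); releases mu5 and mu7
  run W2 (all its waits — mu8 — are resolved); releases mu20 and mu12
  run W1 (all its waits — mu20 — are resolved); releases mu11 and mu9
  run W4 (all its waits — mu10, mu4, mu5 and mu12 — are resolved); releases mu16
  run W7 (all its waits — mu11, mu4 and mu18 — are resolved); releases mu13 and mu14
  run W6 (it waits on nothing); releases mu3


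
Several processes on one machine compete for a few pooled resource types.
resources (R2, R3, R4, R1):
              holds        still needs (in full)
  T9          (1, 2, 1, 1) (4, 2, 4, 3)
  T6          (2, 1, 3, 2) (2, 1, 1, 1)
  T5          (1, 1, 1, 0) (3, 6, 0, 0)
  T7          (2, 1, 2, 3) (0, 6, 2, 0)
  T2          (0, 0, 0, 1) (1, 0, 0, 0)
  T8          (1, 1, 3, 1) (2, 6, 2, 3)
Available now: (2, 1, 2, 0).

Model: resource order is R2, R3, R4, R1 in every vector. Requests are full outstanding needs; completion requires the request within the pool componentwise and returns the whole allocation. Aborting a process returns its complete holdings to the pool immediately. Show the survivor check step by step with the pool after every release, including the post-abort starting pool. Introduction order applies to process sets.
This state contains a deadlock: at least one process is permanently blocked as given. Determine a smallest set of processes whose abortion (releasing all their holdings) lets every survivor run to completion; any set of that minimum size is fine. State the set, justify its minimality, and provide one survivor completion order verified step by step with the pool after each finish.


The answer: abort T5 and T7.
Key observation: T8 was stuck for good until T5 and T7 gave back (3, 2, 3, 3); in the order shown it finishes at step 3.
No one abort is enough; case by case: T9 alone leaves T5 blocked (short on R3); T6 alone leaves T5 blocked (short on R3); T5 alone leaves T7 blocked (short on R3); T7 alone leaves T5 blocked (short on R3); T2 alone leaves T5 blocked (short on R3); T8 alone leaves T5 blocked (short on R3).
The survivors complete as T9, T6, T8, T2. Step-by-step check (starting from the post-abort pool):
  pool = (5, 3, 5, 3)
  run T9 (needs (4, 2, 4, 3), free (5, 3, 5, 3)); after release of (1, 2, 1, 1) the pool is (6, 5, 6, 4)
  run T6 (needs (2, 1, 1, 1), free (6, 5, 6, 4)); after release of (2, 1, 3, 2) the pool is (8, 6, 9, 6)
  run T8 (needs (2, 6, 2, 3), free (8, 6, 9, 6)); after release of (1, 1, 3, 1) the pool is (9, 7, 12, 7)
  run T2 (needs (1, 0, 0, 0), free (9, 7, 12, 7)); after release of (0, 0, 0, 1) the pool is (9, 7, 12, 8)


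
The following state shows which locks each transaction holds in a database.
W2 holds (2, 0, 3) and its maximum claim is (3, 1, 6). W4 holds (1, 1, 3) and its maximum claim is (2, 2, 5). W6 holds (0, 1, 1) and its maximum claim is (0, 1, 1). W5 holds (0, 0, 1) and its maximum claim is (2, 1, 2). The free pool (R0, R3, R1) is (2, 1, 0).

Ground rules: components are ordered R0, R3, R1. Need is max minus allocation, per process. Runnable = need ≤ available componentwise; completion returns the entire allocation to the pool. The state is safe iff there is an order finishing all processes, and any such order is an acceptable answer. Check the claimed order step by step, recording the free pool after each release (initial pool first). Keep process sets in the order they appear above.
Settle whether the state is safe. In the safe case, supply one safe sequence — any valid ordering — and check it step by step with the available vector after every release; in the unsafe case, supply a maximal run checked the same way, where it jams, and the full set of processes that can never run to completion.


SAFE. One safe sequence: W6, W5, W4, W2.
Key observation: W5 is the earliest step where a requested resource binds exactly: need (2, 1, 1), pool (2, 2, 1) at its turn.
Check, step by step:
  pool = (2, 1, 0)
  W6 needs (0, 0, 0) <= (2, 1, 0) -> finishes; pool += (0, 1, 1) = (2, 2, 1)
  W5 needs (2, 1, 1) <= (2, 2, 1) -> finishes; pool += (0, 0, 1) = (2, 2, 2)
  W4 needs (1, 1, 2) <= (2, 2, 2) -> finishes; pool += (1, 1, 3) = (3, 3, 5)
  W2 needs (1, 1, 3) <= (3, 3, 5) -> finishes; pool += (2, 0, 3) = (5, 3, 8)


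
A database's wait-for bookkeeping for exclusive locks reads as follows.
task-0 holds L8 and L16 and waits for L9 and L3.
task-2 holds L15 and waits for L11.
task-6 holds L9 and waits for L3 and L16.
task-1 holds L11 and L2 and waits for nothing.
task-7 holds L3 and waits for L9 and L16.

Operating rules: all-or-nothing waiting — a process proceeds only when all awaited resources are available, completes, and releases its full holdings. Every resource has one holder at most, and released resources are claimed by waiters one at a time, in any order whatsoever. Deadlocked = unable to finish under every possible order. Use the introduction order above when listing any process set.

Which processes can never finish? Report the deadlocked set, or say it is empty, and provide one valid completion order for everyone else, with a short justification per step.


Deadlocked: task-0, task-6 and task-7.
Key observation: the waits loop around task-0 -> task-6 -> task-0 with no way out; task-7 is caught in further circular waits.
The rest can finish in the order task-1, task-2.
Step-by-step check:
  task-1 waits on nothing -> runs at once and releases L11 and L2
  run task-2 (all its waits — L11 — are resolved); releases L15


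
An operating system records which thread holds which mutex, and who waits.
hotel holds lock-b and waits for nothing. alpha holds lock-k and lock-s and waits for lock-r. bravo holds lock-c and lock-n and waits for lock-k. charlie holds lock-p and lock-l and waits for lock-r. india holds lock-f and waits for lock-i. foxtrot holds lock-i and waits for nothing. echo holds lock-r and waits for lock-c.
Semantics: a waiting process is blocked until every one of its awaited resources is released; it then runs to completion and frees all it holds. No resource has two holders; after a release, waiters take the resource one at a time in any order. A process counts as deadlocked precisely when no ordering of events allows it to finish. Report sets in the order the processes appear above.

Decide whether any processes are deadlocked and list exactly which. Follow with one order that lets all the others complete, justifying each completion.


The deadlocked set is alpha, bravo, charlie and echo.
Key observation: along alpha -> echo -> bravo -> alpha, each member waits on what the next one holds — a deadlock; charlie waits into the deadlock from upstream.
A valid finishing order for the others: hotel, foxtrot, india.
Step-by-step check:
  run hotel (it waits on nothing); releases lock-b
  run foxtrot (it waits on nothing); releases lock-i
  india waits on lock-i — all released -> runs and releases lock-f


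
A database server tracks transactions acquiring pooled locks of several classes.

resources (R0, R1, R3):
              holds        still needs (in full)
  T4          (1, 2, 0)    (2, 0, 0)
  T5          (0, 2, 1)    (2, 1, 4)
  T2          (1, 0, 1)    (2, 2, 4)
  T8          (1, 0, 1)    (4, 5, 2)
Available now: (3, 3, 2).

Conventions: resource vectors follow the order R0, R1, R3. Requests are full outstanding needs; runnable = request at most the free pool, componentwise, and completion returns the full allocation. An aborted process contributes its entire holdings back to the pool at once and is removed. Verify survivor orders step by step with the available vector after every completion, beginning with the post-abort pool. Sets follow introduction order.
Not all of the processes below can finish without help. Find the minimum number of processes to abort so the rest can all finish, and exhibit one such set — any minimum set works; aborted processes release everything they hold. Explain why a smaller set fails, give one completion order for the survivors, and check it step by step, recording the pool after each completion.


The answer: abort T5.
Key observation: before aborting T5, T2 was permanently blocked — no order could ever run it; afterwards it completes at step 3.
No smaller set exists: with zero aborts the deadlock remains.
The survivors complete as T4, T8, T2. Walking it through (starting from the post-abort pool):
  pool = (3, 5, 3)
  T4: need (2, 0, 0) fits (3, 5, 3); releases (1, 2, 0), pool now (4, 7, 3)
  T8: need (4, 5, 2) fits (4, 7, 3); releases (1, 0, 1), pool now (5, 7, 4)
  T2: need (2, 2, 4) fits (5, 7, 4); releases (1, 0, 1), pool now (6, 7, 5)


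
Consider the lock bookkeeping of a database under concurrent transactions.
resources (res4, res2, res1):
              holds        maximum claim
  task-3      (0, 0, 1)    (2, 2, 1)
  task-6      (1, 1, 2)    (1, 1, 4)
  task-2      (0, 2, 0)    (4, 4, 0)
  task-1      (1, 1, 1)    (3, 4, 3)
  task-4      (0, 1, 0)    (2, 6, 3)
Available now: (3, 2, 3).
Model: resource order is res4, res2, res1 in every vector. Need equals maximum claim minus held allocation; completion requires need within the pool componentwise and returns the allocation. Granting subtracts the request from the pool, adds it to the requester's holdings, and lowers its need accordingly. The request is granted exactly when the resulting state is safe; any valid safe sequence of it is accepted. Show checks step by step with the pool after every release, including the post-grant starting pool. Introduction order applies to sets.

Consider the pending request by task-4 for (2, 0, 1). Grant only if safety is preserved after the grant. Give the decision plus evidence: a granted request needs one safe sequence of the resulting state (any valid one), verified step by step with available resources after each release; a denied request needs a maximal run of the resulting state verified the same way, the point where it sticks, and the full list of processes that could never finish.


DENY — the pretend-granted state is unsafe.
Key observation: after task-6, task-1, task-3 the pool peaks at (3, 4, 6), and each blocked process is short somewhere: task-2 on res4; task-4 on res2.
On the post-grant state, task-6, task-1, task-3 is a maximal run — nothing extends it. Walking it through:
  pool = (1, 2, 2)
  task-6: need (0, 0, 2) fits (1, 2, 2); releases (1, 1, 2), pool now (2, 3, 4)
  task-1: need (2, 3, 2) fits (2, 3, 4); releases (1, 1, 1), pool now (3, 4, 5)
  task-3: need (2, 2, 0) fits (3, 4, 5); releases (0, 0, 1), pool now (3, 4, 6)
  task-2 cannot run: need (4, 2, 0) vs free (3, 4, 6) (insufficient res4)
  task-4 cannot run: need (0, 5, 2) vs free (3, 4, 6) (insufficient res2)
Post-grant, the permanently blocked set is task-2 and task-4.


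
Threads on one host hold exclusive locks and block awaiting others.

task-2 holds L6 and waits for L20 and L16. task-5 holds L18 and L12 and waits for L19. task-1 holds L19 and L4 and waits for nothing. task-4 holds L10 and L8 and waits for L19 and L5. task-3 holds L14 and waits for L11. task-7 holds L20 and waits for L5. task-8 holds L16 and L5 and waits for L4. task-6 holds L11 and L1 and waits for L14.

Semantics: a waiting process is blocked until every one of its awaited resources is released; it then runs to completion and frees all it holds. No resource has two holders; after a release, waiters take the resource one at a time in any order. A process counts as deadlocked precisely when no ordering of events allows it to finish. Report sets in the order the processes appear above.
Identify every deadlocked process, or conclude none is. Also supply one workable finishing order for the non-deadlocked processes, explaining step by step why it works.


Deadlocked: task-3 and task-6.
Key observation: task-3 -> task-6 -> task-3 is a circular wait — nothing in it can go first; no other process is dragged down with it.
One completion order for the rest: task-1, task-8, task-7, task-5, task-4, task-2.
Check, step by step:
  task-1 waits on nothing -> runs at once and releases L19 and L4
  task-8: everything it awaited (L4) is free; runs, freeing L16 and L5
  task-7: everything it awaited (L5) is free; runs, freeing L20
  task-5: everything it awaited (L19) is free; runs, freeing L18 and L12
  task-4: everything it awaited (L19 and L5) is free; runs, freeing L10 and L8
  task-2: everything it awaited (L20 and L16) is free; runs, freeing L6


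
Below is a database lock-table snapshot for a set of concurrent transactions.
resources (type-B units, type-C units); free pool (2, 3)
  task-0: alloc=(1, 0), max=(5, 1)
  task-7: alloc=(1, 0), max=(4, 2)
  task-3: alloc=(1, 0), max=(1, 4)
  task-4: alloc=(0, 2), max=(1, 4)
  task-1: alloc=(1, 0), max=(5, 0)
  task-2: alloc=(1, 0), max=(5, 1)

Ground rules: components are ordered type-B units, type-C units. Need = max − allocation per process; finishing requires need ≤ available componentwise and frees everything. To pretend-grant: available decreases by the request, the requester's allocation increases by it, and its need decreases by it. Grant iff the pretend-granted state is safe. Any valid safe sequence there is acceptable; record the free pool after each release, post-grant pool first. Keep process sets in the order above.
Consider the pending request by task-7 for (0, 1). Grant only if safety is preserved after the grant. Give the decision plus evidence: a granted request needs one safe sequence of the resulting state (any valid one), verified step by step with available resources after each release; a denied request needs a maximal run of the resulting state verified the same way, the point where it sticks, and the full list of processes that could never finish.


GRANT: granting preserves safety; a valid post-grant sequence is task-4, task-3, task-7, task-0, task-1, task-2.
Key observation: with (2, 2) left after the transfer, task-4 can run at once — the state stays safe.
Step-by-step check of the post-grant state:
  pool = (2, 2)
  task-4: need (1, 2) fits (2, 2); releases (0, 2), pool now (2, 4)
  task-3: need (0, 4) fits (2, 4); releases (1, 0), pool now (3, 4)
  task-7: need (3, 1) fits (3, 4); releases (1, 1), pool now (4, 5)
  task-0: need (4, 1) fits (4, 5); releases (1, 0), pool now (5, 5)
  task-1: need (4, 0) fits (5, 5); releases (1, 0), pool now (6, 5)
  task-2: need (4, 1) fits (6, 5); releases (1, 0), pool now (7, 5)


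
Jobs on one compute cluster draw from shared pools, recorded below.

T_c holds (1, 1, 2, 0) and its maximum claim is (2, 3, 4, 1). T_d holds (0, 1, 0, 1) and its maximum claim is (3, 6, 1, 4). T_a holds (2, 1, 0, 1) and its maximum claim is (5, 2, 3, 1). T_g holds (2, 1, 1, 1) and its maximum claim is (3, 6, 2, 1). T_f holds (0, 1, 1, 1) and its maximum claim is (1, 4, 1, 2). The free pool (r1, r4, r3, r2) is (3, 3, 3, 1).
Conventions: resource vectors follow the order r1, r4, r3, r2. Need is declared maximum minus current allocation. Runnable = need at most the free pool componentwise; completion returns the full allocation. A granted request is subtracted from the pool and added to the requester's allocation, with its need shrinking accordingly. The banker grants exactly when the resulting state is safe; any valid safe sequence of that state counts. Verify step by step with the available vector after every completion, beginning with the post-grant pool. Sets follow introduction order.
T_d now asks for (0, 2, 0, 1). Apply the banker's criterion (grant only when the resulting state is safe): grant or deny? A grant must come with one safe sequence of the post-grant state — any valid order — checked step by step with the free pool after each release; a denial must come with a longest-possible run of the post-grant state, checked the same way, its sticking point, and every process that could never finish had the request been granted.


GRANT. The post-grant state is safe; one safe sequence: T_a, T_c, T_f, T_d, T_g.
Key observation: with (3, 1, 3, 0) left after the transfer, T_a can run at once — the state stays safe.
Step-by-step check of the post-grant state:
  pool = (3, 1, 3, 0)
  T_a: need (3, 1, 3, 0) fits (3, 1, 3, 0); releases (2, 1, 0, 1), pool now (5, 2, 3, 1)
  T_c: need (1, 2, 2, 1) fits (5, 2, 3, 1); releases (1, 1, 2, 0), pool now (6, 3, 5, 1)
  T_f: need (1, 3, 0, 1) fits (6, 3, 5, 1); releases (0, 1, 1, 1), pool now (6, 4, 6, 2)
  T_d: need (3, 3, 1, 2) fits (6, 4, 6, 2); releases (0, 3, 0, 2), pool now (6, 7, 6, 4)
  T_g: need (1, 5, 1, 0) fits (6, 7, 6, 4); releases (2, 1, 1, 1), pool now (8, 8, 7, 5)


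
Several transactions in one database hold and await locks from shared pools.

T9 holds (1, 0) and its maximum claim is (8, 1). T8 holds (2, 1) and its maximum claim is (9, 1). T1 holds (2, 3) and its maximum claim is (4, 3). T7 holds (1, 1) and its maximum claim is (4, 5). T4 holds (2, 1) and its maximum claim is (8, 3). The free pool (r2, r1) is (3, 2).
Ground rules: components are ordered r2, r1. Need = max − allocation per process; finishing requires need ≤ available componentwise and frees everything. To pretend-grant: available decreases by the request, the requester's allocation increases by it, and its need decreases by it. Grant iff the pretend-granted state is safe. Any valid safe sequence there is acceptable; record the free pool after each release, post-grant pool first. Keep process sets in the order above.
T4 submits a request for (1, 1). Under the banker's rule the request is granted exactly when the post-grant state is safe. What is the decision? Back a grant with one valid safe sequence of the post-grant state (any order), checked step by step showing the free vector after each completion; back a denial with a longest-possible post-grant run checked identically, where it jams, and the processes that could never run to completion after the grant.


GRANT — the state after the grant stays safe, e.g. via T1, T7, T4, T9, T8.
Key observation: (2, 1) free after granting still covers T1 first, and each release covers the next.
Verifying the post-grant state step by step:
  pool = (2, 1)
  run T1 (needs (2, 0), free (2, 1)); after release of (2, 3) the pool is (4, 4)
  run T7 (needs (3, 4), free (4, 4)); after release of (1, 1) the pool is (5, 5)
  run T4 (needs (5, 1), free (5, 5)); after release of (3, 2) the pool is (8, 7)
  run T9 (needs (7, 1), free (8, 7)); after release of (1, 0) the pool is (9, 7)
  run T8 (needs (7, 0), free (9, 7)); after release of (2, 1) the pool is (11, 8)


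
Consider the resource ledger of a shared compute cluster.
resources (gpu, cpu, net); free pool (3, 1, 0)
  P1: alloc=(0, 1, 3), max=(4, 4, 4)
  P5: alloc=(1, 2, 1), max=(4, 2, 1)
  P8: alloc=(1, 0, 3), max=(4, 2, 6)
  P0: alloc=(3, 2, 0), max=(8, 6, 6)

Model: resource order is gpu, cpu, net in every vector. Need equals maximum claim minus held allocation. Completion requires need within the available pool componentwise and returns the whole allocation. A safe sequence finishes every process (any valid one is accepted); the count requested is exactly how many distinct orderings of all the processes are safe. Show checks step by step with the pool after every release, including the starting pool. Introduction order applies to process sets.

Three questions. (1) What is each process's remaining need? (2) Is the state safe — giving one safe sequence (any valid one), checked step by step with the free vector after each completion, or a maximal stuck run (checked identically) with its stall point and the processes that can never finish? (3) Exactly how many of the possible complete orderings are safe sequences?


(1) Remaining need (order gpu, cpu, net):
  P1: (4, 3, 1)
  P5: (3, 0, 0)
  P8: (3, 2, 3)
  P0: (5, 4, 6)
(2) SAFE — a valid safe sequence is P5, P1, P8, P0.
Key observation: the order's first zero-slack moment is P5 ((3, 0, 0) needed, (3, 1, 0) free — a requested resource with nothing to spare).
Verifying each step:
  pool = (3, 1, 0)
  run P5 (needs (3, 0, 0), free (3, 1, 0)); after release of (1, 2, 1) the pool is (4, 3, 1)
  run P1 (needs (4, 3, 1), free (4, 3, 1)); after release of (0, 1, 3) the pool is (4, 4, 4)
  run P8 (needs (3, 2, 3), free (4, 4, 4)); after release of (1, 0, 3) the pool is (5, 4, 7)
  run P0 (needs (5, 4, 6), free (5, 4, 7)); after release of (3, 2, 0) the pool is (8, 6, 7)
(3) Precisely 1 of the possible complete orderings is a safe sequence.


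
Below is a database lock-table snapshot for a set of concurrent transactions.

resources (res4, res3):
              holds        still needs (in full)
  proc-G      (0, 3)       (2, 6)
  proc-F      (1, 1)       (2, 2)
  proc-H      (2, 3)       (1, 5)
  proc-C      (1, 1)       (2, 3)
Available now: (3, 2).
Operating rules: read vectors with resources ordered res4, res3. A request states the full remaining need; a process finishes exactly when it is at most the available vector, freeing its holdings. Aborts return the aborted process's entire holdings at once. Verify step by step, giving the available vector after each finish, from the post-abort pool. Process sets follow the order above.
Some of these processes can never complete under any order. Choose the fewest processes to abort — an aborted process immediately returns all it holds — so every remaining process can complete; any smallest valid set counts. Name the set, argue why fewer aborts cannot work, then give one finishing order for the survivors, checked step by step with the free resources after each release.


Abort proc-G.
Key observation: the deadlocked proc-H becomes finishable only because proc-G released (0, 3); it completes at step 1 below.
Why nothing smaller works: aborting no one leaves the state deadlocked as given.
One survivor order: proc-H, proc-C, proc-F. Check, step by step (post-abort pool first):
  pool = (3, 5)
  run proc-H (needs (1, 5), free (3, 5)); after release of (2, 3) the pool is (5, 8)
  run proc-C (needs (2, 3), free (5, 8)); after release of (1, 1) the pool is (6, 9)
  run proc-F (needs (2, 2), free (6, 9)); after release of (1, 1) the pool is (7, 10)


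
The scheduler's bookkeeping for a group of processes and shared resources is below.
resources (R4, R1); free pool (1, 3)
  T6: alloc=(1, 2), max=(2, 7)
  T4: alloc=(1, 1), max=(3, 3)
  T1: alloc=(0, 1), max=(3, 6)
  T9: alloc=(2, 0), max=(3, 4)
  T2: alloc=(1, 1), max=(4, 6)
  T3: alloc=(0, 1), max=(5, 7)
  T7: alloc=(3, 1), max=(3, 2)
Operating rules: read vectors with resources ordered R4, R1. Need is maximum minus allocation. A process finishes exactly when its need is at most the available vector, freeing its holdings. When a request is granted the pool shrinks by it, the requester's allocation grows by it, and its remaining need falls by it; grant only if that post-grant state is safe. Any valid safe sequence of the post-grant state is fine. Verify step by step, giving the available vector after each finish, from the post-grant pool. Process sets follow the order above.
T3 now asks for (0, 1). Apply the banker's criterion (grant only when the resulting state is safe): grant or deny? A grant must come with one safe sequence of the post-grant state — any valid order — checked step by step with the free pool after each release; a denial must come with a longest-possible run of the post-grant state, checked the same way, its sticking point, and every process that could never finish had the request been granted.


DENY. Granting would leave the state unsafe.
Key observation: once T7, T4, T9 finish, the pool peaks at (7, 4) — and every remaining process still needs more R1 than that.
Pretend the grant happened; the run T7, T4, T9 goes as far as possible. Check, step by step:
  pool = (1, 2)
  T7: need (0, 1) fits (1, 2); releases (3, 1), pool now (4, 3)
  T4: need (2, 2) fits (4, 3); releases (1, 1), pool now (5, 4)
  T9: need (1, 4) fits (5, 4); releases (2, 0), pool now (7, 4)
  blocked: T6 wants (1, 5), pool (7, 4) — not enough R1
  blocked: T1 wants (3, 5), pool (7, 4) — not enough R1
  blocked: T2 wants (3, 5), pool (7, 4) — not enough R1
  blocked: T3 wants (5, 5), pool (7, 4) — not enough R1
Had the request been granted, T6, T1, T2 and T3 could never finish.


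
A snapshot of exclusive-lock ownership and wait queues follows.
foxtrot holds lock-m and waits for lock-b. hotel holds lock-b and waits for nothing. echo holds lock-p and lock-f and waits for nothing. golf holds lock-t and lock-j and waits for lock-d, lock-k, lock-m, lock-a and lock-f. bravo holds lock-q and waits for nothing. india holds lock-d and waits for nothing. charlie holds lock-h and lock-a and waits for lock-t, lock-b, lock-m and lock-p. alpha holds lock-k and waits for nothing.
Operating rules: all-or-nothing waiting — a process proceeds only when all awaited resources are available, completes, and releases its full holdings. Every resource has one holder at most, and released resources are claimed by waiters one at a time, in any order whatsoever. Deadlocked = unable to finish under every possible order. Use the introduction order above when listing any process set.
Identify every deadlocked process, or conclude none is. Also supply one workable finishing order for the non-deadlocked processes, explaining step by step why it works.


Deadlocked: golf and charlie.
Key observation: the waits loop around golf -> charlie -> golf with no way out; no other process is dragged down with it.
A valid finishing order for the others: hotel, india, alpha, bravo, echo, foxtrot.
Walking it through:
  hotel waits on nothing -> runs at once and releases lock-b
  india waits on nothing -> runs at once and releases lock-d
  alpha waits on nothing -> runs at once and releases lock-k
  bravo waits on nothing -> runs at once and releases lock-q
  echo waits on nothing -> runs at once and releases lock-p and lock-f
  foxtrot waits on lock-b — all released -> runs and releases lock-m


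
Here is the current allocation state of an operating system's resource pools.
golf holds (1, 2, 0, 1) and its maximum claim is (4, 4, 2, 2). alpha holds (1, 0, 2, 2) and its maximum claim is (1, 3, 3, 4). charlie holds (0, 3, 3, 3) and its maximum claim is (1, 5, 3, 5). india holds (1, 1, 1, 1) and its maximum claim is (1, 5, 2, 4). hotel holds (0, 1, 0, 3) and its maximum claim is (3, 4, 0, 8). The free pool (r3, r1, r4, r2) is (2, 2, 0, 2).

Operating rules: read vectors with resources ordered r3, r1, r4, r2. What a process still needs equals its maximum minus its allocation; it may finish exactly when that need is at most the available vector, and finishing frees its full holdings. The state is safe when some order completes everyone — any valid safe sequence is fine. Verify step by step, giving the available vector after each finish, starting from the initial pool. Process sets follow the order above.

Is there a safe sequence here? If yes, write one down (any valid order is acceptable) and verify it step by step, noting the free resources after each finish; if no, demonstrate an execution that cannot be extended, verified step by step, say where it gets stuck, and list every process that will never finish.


SAFE — a valid safe sequence is charlie, india, alpha, golf, hotel.
Key observation: charlie marks the first exact bind of the order: its need (1, 2, 0, 2) fits the free (2, 2, 0, 2) with zero slack on a requested resource.
Walking it through:
  pool = (2, 2, 0, 2)
  charlie: need (1, 2, 0, 2) fits (2, 2, 0, 2); releases (0, 3, 3, 3), pool now (2, 5, 3, 5)
  india: need (0, 4, 1, 3) fits (2, 5, 3, 5); releases (1, 1, 1, 1), pool now (3, 6, 4, 6)
  alpha: need (0, 3, 1, 2) fits (3, 6, 4, 6); releases (1, 0, 2, 2), pool now (4, 6, 6, 8)
  golf: need (3, 2, 2, 1) fits (4, 6, 6, 8); releases (1, 2, 0, 1), pool now (5, 8, 6, 9)
  hotel: need (3, 3, 0, 5) fits (5, 8, 6, 9); releases (0, 1, 0, 3), pool now (5, 9, 6, 12)
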